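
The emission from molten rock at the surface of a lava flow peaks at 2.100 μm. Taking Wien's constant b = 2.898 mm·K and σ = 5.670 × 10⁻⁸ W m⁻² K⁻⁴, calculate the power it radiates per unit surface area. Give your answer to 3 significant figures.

I ≈ 2.06×10⁵ W/m²

Wien's law: T = b/λ_max = 2.898×10⁻³/2.100×10⁻⁶ = 1380.00 K.
Then I = σT⁴ = 5.670×10⁻⁸×(1380.00)⁴ = 2.06×10⁵ W/m².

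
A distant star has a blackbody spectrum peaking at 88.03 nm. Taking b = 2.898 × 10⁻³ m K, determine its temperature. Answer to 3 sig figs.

T ≈ 3.29×10⁴ K

Wien's law gives T = b/λ_max = (2.898×10⁻³ m·K)/(8.803×10⁻⁸ m) = 3.29×10⁴ K.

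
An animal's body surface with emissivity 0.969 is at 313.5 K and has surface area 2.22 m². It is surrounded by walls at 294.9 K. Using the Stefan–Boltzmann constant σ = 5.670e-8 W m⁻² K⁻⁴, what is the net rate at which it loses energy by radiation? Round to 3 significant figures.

Net loss ≈ 256 W

Area A = 2.22 m².
Net radiated power P_net = εσA(T⁴ − T₀⁴) = 0.969×5.670×10⁻⁸×2.22×(313.5⁴ − 294.9⁴).
T⁴ − T₀⁴ = 9.65940×10⁹ − 7.56309×10⁹ = 2.09631×10⁹ K⁴, so P_net = 256 W.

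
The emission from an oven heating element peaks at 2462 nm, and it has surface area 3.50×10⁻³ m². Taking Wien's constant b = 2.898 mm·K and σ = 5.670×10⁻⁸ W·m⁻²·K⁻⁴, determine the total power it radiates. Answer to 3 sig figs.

P ≈ 381 W

Wien's law: T = b/λ_max = 2.898×10⁻³/2.462×10⁻⁶ = 1177.09 K.
Area A = 3.50×10⁻³ m².
Then P = σAT⁴ = 5.670×10⁻⁸×3.50×10⁻³×(1177.09)⁴ = 381 W.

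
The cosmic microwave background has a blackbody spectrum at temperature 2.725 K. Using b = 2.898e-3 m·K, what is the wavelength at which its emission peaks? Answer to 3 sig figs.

λ_max ≈ 1.06×10⁻³ m

Wien's displacement law: λ_max = b/T = (2.898×10⁻³ m·K)/(2.725 K) = 1.063×10⁻³ m.
That is 1.06×10⁻³ m, in the microwave range.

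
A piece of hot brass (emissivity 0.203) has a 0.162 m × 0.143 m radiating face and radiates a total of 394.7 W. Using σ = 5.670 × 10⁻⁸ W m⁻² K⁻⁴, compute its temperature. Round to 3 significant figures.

T ≈ 1.10×10³ K

Area A = 0.162 × 0.143 = 0.023166 m².
P = εσAT⁴ ⇒ T = (P/(εσA))^(1/4) = (394.7/(0.203×5.670×10⁻⁸×0.023166))^(1/4) = 1.10×10³ K.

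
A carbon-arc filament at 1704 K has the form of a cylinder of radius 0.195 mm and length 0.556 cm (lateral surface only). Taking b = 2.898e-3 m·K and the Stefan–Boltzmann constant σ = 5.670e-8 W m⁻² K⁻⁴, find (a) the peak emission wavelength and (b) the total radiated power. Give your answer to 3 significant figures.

λ_max ≈ 1.70×10³ nm; P ≈ 3.26 W

(a) λ_max = b/T = 2.898×10⁻³/1704 = 1.701×10⁻⁶ m = 1.70×10³ nm.
Lateral area A = 2πrL = 2π×1.95×10⁻⁴×5.56×10⁻³ = 6.81223×10⁻⁶ m².
(b) P = σAT⁴ = 5.670×10⁻⁸×6.81223×10⁻⁶×(1704)⁴ = 3.26 W.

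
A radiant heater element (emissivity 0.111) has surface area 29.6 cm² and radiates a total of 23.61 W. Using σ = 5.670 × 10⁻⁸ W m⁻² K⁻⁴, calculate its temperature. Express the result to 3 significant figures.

Area A = 29.6 cm² = 2.96×10⁻³ m².
P = εσAT⁴ ⇒ T = (P/(εσA))^(1/4) = (23.61/(0.111×5.670×10⁻⁸×2.96×10⁻³))^(1/4) = 1.06×10³ K.

T ≈ 1.06×10³ K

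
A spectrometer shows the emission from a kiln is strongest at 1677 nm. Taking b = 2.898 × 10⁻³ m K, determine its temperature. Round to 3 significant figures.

Wien's law gives T = b/λ_max = (2.898×10⁻³ m·K)/(1.677×10⁻⁶ m) = 1.73×10³ K.

T ≈ 1.73×10³ K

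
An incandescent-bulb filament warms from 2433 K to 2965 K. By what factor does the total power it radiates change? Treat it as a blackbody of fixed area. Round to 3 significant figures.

P ∝ T⁴, so P₂/P₁ = (T₂/T₁)⁴ = (2965/2433)⁴ = (1.21866)⁴ = 2.21.

P₂/P₁ ≈ 2.21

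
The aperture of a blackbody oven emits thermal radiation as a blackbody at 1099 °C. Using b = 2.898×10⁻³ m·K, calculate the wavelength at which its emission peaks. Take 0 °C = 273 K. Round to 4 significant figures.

λ_max ≈ 2112 nm

T = 1099 °C + 273 = 1372 K.
Wien's displacement law: λ_max = b/T = (2.898×10⁻³ m·K)/(1372 K) = 2.1122×10⁻⁶ m.
That is 2112 nm, in the infrared range.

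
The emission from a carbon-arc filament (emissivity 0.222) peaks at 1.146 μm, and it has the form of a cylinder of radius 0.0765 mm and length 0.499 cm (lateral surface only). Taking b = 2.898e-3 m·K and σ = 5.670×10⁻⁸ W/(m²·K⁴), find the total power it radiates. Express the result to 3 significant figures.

P ≈ 1.23 W

Wien's law: T = b/λ_max = 2.898×10⁻³/1.146×10⁻⁶ = 2528.80 K.
Lateral area A = 2πrL = 2π×7.65×10⁻⁵×4.99×10⁻³ = 2.39851×10⁻⁶ m².
Then P = εσAT⁴ = 0.222×5.670×10⁻⁸×2.39851×10⁻⁶×(2528.80)⁴ = 1.23 W.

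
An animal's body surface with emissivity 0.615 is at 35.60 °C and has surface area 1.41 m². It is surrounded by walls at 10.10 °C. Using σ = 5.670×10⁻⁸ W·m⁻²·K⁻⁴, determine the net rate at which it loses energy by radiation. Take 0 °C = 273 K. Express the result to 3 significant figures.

T = 35.60 °C + 273 = 308.60 K.
Surroundings: T = 10.10 °C + 273 = 283.10 K.
Area A = 1.41 m².
Net radiated power P_net = εσA(T⁴ − T₀⁴) = 0.615×5.670×10⁻⁸×1.41×(308.60⁴ − 283.10⁴).
T⁴ − T₀⁴ = 9.06951×10⁹ − 6.42332×10⁹ = 2.64619×10⁹ K⁴, so P_net = 130 W.

Net loss ≈ 130 W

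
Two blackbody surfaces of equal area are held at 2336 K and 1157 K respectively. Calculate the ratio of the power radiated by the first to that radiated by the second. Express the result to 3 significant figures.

P₁/P₂ ≈ 16.6

With equal areas, P₁/P₂ = (T₁/T₂)⁴ = (2336/1157)⁴ = 16.6.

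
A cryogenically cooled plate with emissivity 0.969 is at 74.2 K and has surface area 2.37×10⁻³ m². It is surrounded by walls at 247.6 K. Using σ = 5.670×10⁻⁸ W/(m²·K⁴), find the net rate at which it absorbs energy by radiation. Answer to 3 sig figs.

Area A = 2.37×10⁻³ m².
Net radiated power P_net = εσA(T⁴ − T₀⁴) = 0.969×5.670×10⁻⁸×2.37×10⁻³×(74.2⁴ − 247.6⁴).
T⁴ − T₀⁴ = 3.03121×10⁷ − 3.75840×10⁹ = -3.72809×10⁹ K⁴, so P_net = -0.485 W — negative, meaning a net gain of 0.485 W.

Net gain ≈ 0.485 W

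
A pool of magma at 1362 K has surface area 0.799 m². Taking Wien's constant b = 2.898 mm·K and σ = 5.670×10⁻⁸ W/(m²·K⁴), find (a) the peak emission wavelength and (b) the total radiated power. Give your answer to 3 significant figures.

(a) λ_max = b/T = 2.898×10⁻³/1362 = 2.128×10⁻⁶ m = 2.13×10³ nm.
Area A = 0.799 m².
(b) P = σAT⁴ = 5.670×10⁻⁸×0.799×(1362)⁴ = 1.56×10⁵ W.

λ_max ≈ 2.13×10³ nm; P ≈ 1.56×10⁵ W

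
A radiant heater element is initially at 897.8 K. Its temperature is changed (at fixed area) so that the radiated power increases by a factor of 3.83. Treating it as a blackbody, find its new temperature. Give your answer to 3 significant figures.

T₂ ≈ 1.26×10³ K

P ∝ T⁴, so T₂/T₁ = (P₂/P₁)^(1/4) = (3.83)^(1/4) = 1.39894.
T₂ = 897.8 × 1.39894 = 1.26×10³ K.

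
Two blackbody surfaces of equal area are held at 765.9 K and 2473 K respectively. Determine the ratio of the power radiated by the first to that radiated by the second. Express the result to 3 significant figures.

P₁/P₂ ≈ 9.20×10⁻³

With equal areas, P₁/P₂ = (T₁/T₂)⁴ = (765.9/2473)⁴ = 9.20×10⁻³.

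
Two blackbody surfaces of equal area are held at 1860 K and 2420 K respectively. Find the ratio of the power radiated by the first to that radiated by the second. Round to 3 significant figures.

With equal areas, P₁/P₂ = (T₁/T₂)⁴ = (1860/2420)⁴ = 0.349.

P₁/P₂ ≈ 0.349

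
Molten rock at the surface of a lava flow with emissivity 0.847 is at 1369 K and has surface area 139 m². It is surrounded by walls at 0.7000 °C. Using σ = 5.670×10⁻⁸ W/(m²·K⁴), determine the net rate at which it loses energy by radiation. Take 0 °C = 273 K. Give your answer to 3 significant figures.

Surroundings: T = 0.7000 °C + 273 = 273.7000 K.
Area A = 139 m².
Net radiated power P_net = εσA(T⁴ − T₀⁴) = 0.847×5.670×10⁻⁸×139×(1369⁴ − 273.7000⁴).
T⁴ − T₀⁴ = 3.51248×10¹² − 5.61176×10⁹ = 3.50687×10¹² K⁴, so P_net = 2.34×10⁷ W.

Net loss ≈ 2.34×10⁷ W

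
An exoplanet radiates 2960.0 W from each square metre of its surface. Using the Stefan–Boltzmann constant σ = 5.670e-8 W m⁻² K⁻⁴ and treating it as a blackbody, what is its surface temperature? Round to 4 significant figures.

T ≈ 478.0 K

I = σT⁴, so T = (I/σ)^(1/4) = (2960.0/(5.670×10⁻⁸))^(1/4) = 478.0 K.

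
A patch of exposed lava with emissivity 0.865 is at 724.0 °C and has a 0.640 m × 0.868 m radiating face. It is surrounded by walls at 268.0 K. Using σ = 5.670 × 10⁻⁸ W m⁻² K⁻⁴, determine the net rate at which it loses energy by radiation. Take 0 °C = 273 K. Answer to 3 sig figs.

Net loss ≈ 2.68×10⁴ W

T = 724.0 °C + 273 = 997.0 K.
Area A = 0.640 × 0.868 = 0.55552 m².
Net radiated power P_net = εσA(T⁴ − T₀⁴) = 0.865×5.670×10⁻⁸×0.55552×(997.0⁴ − 268.0⁴).
T⁴ − T₀⁴ = 9.88054×10¹¹ − 5.15869×10⁹ = 9.82895×10¹¹ K⁴, so P_net = 2.68×10⁴ W.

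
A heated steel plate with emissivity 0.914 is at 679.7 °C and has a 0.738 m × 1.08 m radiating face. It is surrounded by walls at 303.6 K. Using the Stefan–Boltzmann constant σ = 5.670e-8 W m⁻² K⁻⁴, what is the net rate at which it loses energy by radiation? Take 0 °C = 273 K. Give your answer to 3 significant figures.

T = 679.7 °C + 273 = 952.7 K.
Area A = 0.738 × 1.08 = 0.79704 m².
Net radiated power P_net = εσA(T⁴ − T₀⁴) = 0.914×5.670×10⁻⁸×0.79704×(952.7⁴ − 303.6⁴).
T⁴ − T₀⁴ = 8.23805×10¹¹ − 8.49585×10⁹ = 8.15309×10¹¹ K⁴, so P_net = 3.37×10⁴ W.

Net loss ≈ 3.37×10⁴ W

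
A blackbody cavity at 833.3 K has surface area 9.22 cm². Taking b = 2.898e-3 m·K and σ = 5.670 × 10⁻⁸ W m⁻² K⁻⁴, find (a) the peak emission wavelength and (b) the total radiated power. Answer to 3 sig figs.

λ_max ≈ 3.48 μm; P ≈ 25.2 W

(a) λ_max = b/T = 2.898×10⁻³/833.3 = 3.478×10⁻⁶ m = 3.48 μm.
Area A = 9.22 cm² = 9.22×10⁻⁴ m².
(b) P = σAT⁴ = 5.670×10⁻⁸×9.22×10⁻⁴×(833.3)⁴ = 25.2 W.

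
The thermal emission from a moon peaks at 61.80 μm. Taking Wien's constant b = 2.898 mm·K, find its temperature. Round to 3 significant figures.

Wien's law gives T = b/λ_max = (2.898×10⁻³ m·K)/(6.180×10⁻⁵ m) = 46.9 K.

T ≈ 46.9 K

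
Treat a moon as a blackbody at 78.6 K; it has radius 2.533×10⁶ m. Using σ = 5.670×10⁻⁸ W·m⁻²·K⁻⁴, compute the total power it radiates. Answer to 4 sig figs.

P ≈ 1.745×10¹⁴ W

Surface area A = 4πR² = 4π(2.533×10⁶ m)² = 8.06270×10¹³ m².
P = σAT⁴ = 5.670×10⁻⁸ × 8.06270×10¹³ × (78.6)⁴ = 1.745×10¹⁴ W.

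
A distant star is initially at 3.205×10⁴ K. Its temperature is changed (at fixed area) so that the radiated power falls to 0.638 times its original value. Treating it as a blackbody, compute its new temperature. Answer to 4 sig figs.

T₂ ≈ 2.864×10⁴ K

P ∝ T⁴, so T₂/T₁ = (P₂/P₁)^(1/4) = (0.638)^(1/4) = 0.893728.
T₂ = 3.205×10⁴ × 0.893728 = 2.864×10⁴ K.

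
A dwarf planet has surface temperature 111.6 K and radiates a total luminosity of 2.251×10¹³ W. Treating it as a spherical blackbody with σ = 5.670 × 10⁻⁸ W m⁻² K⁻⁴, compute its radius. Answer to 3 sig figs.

R ≈ 4.51×10⁵ m

L = 4πR²σT⁴ ⇒ R = √(L/(4πσT⁴)).
σT⁴ = 8.79508 W/m², so R = √(2.251×10¹³/(4π×8.79508)) = 4.51×10⁵ m.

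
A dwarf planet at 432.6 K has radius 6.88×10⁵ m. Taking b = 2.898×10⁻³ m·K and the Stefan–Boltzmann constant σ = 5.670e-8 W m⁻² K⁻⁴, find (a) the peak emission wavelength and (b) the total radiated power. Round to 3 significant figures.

(a) λ_max = b/T = 2.898×10⁻³/432.6 = 6.699×10⁻⁶ m = 6.70 μm.
Surface area A = 4πR² = 4π(6.88×10⁵ m)² = 5.94822×10¹² m².
(b) P = σAT⁴ = 5.670×10⁻⁸×5.94822×10¹²×(432.6)⁴ = 1.18×10¹⁶ W.

λ_max ≈ 6.70 μm; P ≈ 1.18×10¹⁶ W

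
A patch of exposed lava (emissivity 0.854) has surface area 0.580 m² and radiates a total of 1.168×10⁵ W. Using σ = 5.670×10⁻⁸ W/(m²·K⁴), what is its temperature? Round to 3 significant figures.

Area A = 0.580 m².
P = εσAT⁴ ⇒ T = (P/(εσA))^(1/4) = (1.168×10⁵/(0.854×5.670×10⁻⁸×0.580))^(1/4) = 1.43×10³ K.

T ≈ 1.43×10³ K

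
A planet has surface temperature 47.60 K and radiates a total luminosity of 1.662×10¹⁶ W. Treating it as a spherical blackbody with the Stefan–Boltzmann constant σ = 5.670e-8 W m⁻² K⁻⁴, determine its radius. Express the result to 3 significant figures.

L = 4πR²σT⁴ ⇒ R = √(L/(4πσT⁴)).
σT⁴ = 0.291079 W/m², so R = √(1.662×10¹⁶/(4π×0.291079)) = 6.74×10⁷ m.

R ≈ 6.74×10⁷ m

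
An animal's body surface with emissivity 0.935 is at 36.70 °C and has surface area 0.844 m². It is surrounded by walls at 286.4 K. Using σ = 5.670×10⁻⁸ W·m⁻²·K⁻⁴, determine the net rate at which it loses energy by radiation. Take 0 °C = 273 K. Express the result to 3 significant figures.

T = 36.70 °C + 273 = 309.70 K.
Area A = 0.844 m².
Net radiated power P_net = εσA(T⁴ − T₀⁴) = 0.935×5.670×10⁻⁸×0.844×(309.70⁴ − 286.4⁴).
T⁴ − T₀⁴ = 9.19951×10⁹ − 6.72809×10⁹ = 2.47142×10⁹ K⁴, so P_net = 111 W.

Net loss ≈ 111 W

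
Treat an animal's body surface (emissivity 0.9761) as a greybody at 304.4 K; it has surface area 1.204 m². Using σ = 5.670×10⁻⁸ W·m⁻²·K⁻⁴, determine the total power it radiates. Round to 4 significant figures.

P ≈ 572.1 W

Area A = 1.204 m².
P = εσAT⁴ = 0.9761 × 5.670×10⁻⁸ × 1.204 × (304.4)⁴ = 572.1 W.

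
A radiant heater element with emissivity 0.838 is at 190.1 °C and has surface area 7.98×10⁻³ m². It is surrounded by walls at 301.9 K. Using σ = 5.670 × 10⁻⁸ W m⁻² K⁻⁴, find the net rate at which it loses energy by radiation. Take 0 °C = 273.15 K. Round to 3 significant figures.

T = 190.1 °C + 273.15 = 463.25 K.
Area A = 7.98×10⁻³ m².
Net radiated power P_net = εσA(T⁴ − T₀⁴) = 0.838×5.670×10⁻⁸×7.98×10⁻³×(463.25⁴ − 301.9⁴).
T⁴ − T₀⁴ = 4.60534×10¹⁰ − 8.30716×10⁹ = 3.77462×10¹⁰ K⁴, so P_net = 14.3 W.

Net loss ≈ 14.3 W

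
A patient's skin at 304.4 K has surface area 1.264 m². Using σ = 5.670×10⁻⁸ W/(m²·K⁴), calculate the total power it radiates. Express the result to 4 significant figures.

Area A = 1.264 m².
P = σAT⁴ = 5.670×10⁻⁸ × 1.264 × (304.4)⁴ = 615.3 W.

P ≈ 615.3 W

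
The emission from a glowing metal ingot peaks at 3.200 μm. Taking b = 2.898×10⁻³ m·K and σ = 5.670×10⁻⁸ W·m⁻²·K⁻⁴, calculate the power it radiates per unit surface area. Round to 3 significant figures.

Wien's law: T = b/λ_max = 2.898×10⁻³/3.200×10⁻⁶ = 905.625 K.
Then I = σT⁴ = 5.670×10⁻⁸×(905.625)⁴ = 3.81×10⁴ W/m².

I ≈ 3.81×10⁴ W/m²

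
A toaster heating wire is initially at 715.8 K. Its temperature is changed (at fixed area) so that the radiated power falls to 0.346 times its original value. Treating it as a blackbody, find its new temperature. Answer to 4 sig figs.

P ∝ T⁴, so T₂/T₁ = (P₂/P₁)^(1/4) = (0.346)^(1/4) = 0.766953.
T₂ = 715.8 × 0.766953 = 549.0 K.

T₂ ≈ 549.0 K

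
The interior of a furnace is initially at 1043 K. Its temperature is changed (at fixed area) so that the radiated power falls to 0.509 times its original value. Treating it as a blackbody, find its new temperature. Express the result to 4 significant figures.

P ∝ T⁴, so T₂/T₁ = (P₂/P₁)^(1/4) = (0.509)^(1/4) = 0.844655.
T₂ = 1043 × 0.844655 = 881.0 K.

T₂ ≈ 881.0 K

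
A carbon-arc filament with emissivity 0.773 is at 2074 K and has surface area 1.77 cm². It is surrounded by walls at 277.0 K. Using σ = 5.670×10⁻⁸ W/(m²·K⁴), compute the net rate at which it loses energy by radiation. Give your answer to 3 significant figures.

Net loss ≈ 143 W

Area A = 1.77 cm² = 1.77×10⁻⁴ m².
Net radiated power P_net = εσA(T⁴ − T₀⁴) = 0.773×5.670×10⁻⁸×1.77×10⁻⁴×(2074⁴ − 277.0⁴).
T⁴ − T₀⁴ = 1.85027×10¹³ − 5.88734×10⁹ = 1.84968×10¹³ K⁴, so P_net = 143 W.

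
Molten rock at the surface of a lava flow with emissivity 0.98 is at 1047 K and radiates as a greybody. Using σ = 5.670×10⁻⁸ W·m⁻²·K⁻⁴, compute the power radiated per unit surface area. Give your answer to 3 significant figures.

I ≈ 6.68×10⁴ W/m²

Stefan–Boltzmann: I = εσT⁴ = 0.98 × 5.670×10⁻⁸ × (1047)⁴ = 6.68×10⁴ W/m².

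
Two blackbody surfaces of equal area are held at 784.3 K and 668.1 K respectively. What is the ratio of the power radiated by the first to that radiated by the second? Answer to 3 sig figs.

P₁/P₂ ≈ 1.90

With equal areas, P₁/P₂ = (T₁/T₂)⁴ = (784.3/668.1)⁴ = 1.90.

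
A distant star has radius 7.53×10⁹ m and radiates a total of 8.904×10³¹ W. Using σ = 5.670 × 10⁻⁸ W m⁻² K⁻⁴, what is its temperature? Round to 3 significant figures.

T ≈ 3.85×10⁴ K

Surface area A = 4πR² = 4π(7.53×10⁹ m)² = 7.12525×10²⁰ m².
P = σAT⁴ ⇒ T = (P/(σA))^(1/4) = (8.904×10³¹/(5.670×10⁻⁸×7.12525×10²⁰))^(1/4) = 3.85×10⁴ K.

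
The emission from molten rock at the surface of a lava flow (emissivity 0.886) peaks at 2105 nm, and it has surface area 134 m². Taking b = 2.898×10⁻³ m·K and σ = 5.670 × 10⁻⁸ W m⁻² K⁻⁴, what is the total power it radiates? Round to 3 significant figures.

P ≈ 2.42×10⁷ W

Wien's law: T = b/λ_max = 2.898×10⁻³/2.105×10⁻⁶ = 1376.72 K.
Area A = 134 m².
Then P = εσAT⁴ = 0.886×5.670×10⁻⁸×134×(1376.72)⁴ = 2.42×10⁷ W.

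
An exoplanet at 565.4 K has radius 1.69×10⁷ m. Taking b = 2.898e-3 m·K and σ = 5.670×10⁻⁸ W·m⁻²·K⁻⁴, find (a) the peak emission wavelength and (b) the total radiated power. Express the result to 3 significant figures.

(a) λ_max = b/T = 2.898×10⁻³/565.4 = 5.126×10⁻⁶ m = 5.13 μm.
Surface area A = 4πR² = 4π(1.69×10⁷ m)² = 3.58908×10¹⁵ m².
(b) P = σAT⁴ = 5.670×10⁻⁸×3.58908×10¹⁵×(565.4)⁴ = 2.08×10¹⁹ W.

λ_max ≈ 5.13 μm; P ≈ 2.08×10¹⁹ W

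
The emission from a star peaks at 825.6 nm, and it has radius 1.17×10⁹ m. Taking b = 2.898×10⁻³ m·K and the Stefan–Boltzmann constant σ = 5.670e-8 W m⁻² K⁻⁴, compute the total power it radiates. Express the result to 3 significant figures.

Wien's law: T = b/λ_max = 2.898×10⁻³/8.256×10⁻⁷ = 3510.17 K.
Surface area A = 4πR² = 4π(1.17×10⁹ m)² = 1.72021×10¹⁹ m².
Then P = σAT⁴ = 5.670×10⁻⁸×1.72021×10¹⁹×(3510.17)⁴ = 1.48×10²⁶ W.

P ≈ 1.48×10²⁶ W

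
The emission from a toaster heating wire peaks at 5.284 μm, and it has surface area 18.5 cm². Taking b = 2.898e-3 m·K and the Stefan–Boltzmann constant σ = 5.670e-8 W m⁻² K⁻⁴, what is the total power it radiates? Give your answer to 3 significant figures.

P ≈ 9.49 W

Wien's law: T = b/λ_max = 2.898×10⁻³/5.284×10⁻⁶ = 548.448 K.
Area A = 18.5 cm² = 1.85×10⁻³ m².
Then P = σAT⁴ = 5.670×10⁻⁸×1.85×10⁻³×(548.448)⁴ = 9.49 W.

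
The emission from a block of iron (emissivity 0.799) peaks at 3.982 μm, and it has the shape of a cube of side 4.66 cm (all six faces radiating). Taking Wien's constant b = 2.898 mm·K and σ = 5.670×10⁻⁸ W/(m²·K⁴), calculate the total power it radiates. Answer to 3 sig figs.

P ≈ 166 W

Wien's law: T = b/λ_max = 2.898×10⁻³/3.982×10⁻⁶ = 727.775 K.
Area A = 6s² = 6×(0.0466 m)² = 0.0130294 m².
Then P = εσAT⁴ = 0.799×5.670×10⁻⁸×0.0130294×(727.775)⁴ = 166 W.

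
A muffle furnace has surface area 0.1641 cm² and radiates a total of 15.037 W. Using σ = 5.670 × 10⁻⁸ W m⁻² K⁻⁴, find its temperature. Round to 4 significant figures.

Area A = 0.1641 cm² = 1.641×10⁻⁵ m².
P = σAT⁴ ⇒ T = (P/(σA))^(1/4) = (15.037/(5.670×10⁻⁸×1.641×10⁻⁵))^(1/4) = 2005 K.

T ≈ 2005 K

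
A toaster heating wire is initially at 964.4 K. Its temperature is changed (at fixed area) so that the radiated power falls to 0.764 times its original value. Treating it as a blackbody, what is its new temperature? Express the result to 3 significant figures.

T₂ ≈ 902 K

P ∝ T⁴, so T₂/T₁ = (P₂/P₁)^(1/4) = (0.764)^(1/4) = 0.934918.
T₂ = 964.4 × 0.934918 = 902 K.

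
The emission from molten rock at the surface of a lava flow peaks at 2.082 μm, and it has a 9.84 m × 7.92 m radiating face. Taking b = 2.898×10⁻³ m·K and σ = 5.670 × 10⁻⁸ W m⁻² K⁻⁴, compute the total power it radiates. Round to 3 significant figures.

Wien's law: T = b/λ_max = 2.898×10⁻³/2.082×10⁻⁶ = 1391.93 K.
Area A = 9.84 × 7.92 = 77.9328 m².
Then P = σAT⁴ = 5.670×10⁻⁸×77.9328×(1391.93)⁴ = 1.66×10⁷ W.

P ≈ 1.66×10⁷ W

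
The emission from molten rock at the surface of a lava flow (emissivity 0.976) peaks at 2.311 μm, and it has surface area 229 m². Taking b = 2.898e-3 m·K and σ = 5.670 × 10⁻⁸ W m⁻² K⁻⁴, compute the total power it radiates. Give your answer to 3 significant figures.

P ≈ 3.13×10⁷ W

Wien's law: T = b/λ_max = 2.898×10⁻³/2.311×10⁻⁶ = 1254.00 K.
Area A = 229 m².
Then P = εσAT⁴ = 0.976×5.670×10⁻⁸×229×(1254.00)⁴ = 3.13×10⁷ W.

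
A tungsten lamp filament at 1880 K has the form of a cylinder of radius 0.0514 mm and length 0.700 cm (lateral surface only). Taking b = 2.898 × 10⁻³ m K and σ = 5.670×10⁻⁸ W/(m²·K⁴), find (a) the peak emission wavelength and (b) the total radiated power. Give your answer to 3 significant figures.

λ_max ≈ 1.54 μm; P ≈ 1.60 W

(a) λ_max = b/T = 2.898×10⁻³/1880 = 1.541×10⁻⁶ m = 1.54 μm.
Lateral area A = 2πrL = 2π×5.14×10⁻⁵×7.00×10⁻³ = 2.26069×10⁻⁶ m².
(b) P = σAT⁴ = 5.670×10⁻⁸×2.26069×10⁻⁶×(1880)⁴ = 1.60 W.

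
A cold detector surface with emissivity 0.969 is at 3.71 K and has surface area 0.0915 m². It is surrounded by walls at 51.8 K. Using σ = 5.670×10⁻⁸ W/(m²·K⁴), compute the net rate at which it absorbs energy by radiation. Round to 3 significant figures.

Area A = 0.0915 m².
Net radiated power P_net = εσA(T⁴ − T₀⁴) = 0.969×5.670×10⁻⁸×0.0915×(3.71⁴ − 51.8⁴).
T⁴ − T₀⁴ = 189.450 − 7.19978×10⁶ = -7.19959×10⁶ K⁴, so P_net = -0.0362 W — negative, meaning a net gain of 0.0362 W.

Net gain ≈ 0.0362 W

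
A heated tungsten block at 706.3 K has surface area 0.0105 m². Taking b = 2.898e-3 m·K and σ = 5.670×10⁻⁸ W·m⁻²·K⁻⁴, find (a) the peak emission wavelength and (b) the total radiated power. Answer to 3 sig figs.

(a) λ_max = b/T = 2.898×10⁻³/706.3 = 4.103×10⁻⁶ m = 4.10 μm.
Area A = 0.0105 m².
(b) P = σAT⁴ = 5.670×10⁻⁸×0.0105×(706.3)⁴ = 148 W.

λ_max ≈ 4.10 μm; P ≈ 148 W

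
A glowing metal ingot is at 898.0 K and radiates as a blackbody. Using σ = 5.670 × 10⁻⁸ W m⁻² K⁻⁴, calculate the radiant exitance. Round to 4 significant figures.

I ≈ 3.687×10⁴ W/m²

Stefan–Boltzmann: I = σT⁴ = 5.670×10⁻⁸ × (898.0)⁴ = 3.687×10⁴ W/m².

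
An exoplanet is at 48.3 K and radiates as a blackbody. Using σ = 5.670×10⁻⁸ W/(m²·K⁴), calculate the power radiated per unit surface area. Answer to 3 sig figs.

I ≈ 0.309 W/m²

Stefan–Boltzmann: I = σT⁴ = 5.670×10⁻⁸ × (48.3)⁴ = 0.309 W/m².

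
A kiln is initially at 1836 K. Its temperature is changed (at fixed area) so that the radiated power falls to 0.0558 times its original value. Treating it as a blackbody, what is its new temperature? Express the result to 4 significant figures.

T₂ ≈ 892.3 K

P ∝ T⁴, so T₂/T₁ = (P₂/P₁)^(1/4) = (0.0558)^(1/4) = 0.486025.
T₂ = 1836 × 0.486025 = 892.3 K.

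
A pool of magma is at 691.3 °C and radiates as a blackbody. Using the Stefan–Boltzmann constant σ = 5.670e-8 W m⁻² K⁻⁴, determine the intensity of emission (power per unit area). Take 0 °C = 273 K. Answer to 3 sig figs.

T = 691.3 °C + 273 = 964.3 K.
Stefan–Boltzmann: I = σT⁴ = 5.670×10⁻⁸ × (964.3)⁴ = 4.90×10⁴ W/m².

I ≈ 4.90×10⁴ W/m²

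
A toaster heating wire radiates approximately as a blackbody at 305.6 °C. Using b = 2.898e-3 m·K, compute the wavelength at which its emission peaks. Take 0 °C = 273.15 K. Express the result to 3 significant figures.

λ_max ≈ 5.01 μm

T = 305.6 °C + 273.15 = 578.75 K.
Wien's displacement law: λ_max = b/T = (2.898×10⁻³ m·K)/(578.75 K) = 5.007×10⁻⁶ m.
That is 5.01 μm, in the infrared range.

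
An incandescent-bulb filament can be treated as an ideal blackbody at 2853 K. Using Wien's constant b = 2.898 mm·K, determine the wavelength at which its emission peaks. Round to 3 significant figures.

λ_max ≈ 1.02×10³ nm

Wien's displacement law: λ_max = b/T = (2.898×10⁻³ m·K)/(2853 K) = 1.016×10⁻⁶ m.
That is 1.02×10³ nm, in the infrared range.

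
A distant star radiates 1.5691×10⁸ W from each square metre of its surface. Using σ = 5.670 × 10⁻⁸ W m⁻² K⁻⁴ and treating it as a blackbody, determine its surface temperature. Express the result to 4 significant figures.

T ≈ 7253 K

I = σT⁴, so T = (I/σ)^(1/4) = (1.5691×10⁸/(5.670×10⁻⁸))^(1/4) = 7253 K.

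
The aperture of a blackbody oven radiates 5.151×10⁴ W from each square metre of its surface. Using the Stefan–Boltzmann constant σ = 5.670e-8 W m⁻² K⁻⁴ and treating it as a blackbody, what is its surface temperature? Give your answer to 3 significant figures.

T ≈ 976 K

I = σT⁴, so T = (I/σ)^(1/4) = (5.151×10⁴/(5.670×10⁻⁸))^(1/4) = 976 K.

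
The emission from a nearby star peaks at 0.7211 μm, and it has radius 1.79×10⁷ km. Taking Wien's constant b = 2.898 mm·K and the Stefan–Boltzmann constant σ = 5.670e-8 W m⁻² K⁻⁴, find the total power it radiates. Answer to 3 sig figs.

Wien's law: T = b/λ_max = 2.898×10⁻³/7.211×10⁻⁷ = 4018.86 K.
Surface area A = 4πR² = 4π(1.79×10¹⁰ m)² = 4.02639×10²¹ m².
Then P = σAT⁴ = 5.670×10⁻⁸×4.02639×10²¹×(4018.86)⁴ = 5.96×10²⁸ W.

P ≈ 5.96×10²⁸ W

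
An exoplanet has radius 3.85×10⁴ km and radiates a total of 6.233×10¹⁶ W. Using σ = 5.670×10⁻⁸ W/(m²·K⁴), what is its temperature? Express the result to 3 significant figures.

T ≈ 87.6 K

Surface area A = 4πR² = 4π(3.85×10⁷ m)² = 1.86265×10¹⁶ m².
P = σAT⁴ ⇒ T = (P/(σA))^(1/4) = (6.233×10¹⁶/(5.670×10⁻⁸×1.86265×10¹⁶))^(1/4) = 87.6 K.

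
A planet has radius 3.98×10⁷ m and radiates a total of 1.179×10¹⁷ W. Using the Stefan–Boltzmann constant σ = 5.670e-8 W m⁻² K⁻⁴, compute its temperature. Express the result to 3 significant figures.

Surface area A = 4πR² = 4π(3.98×10⁷ m)² = 1.99056×10¹⁶ m².
P = σAT⁴ ⇒ T = (P/(σA))^(1/4) = (1.179×10¹⁷/(5.670×10⁻⁸×1.99056×10¹⁶))^(1/4) = 101 K.

T ≈ 101 K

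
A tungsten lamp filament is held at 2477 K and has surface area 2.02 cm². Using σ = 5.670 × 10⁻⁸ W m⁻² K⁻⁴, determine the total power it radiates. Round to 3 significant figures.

Area A = 2.02 cm² = 2.02×10⁻⁴ m².
P = σAT⁴ = 5.670×10⁻⁸ × 2.02×10⁻⁴ × (2477)⁴ = 431 W.

P ≈ 431 W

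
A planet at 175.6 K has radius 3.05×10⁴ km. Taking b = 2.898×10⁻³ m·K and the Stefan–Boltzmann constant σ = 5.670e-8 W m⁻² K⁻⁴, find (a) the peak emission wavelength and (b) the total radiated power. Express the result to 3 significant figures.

λ_max ≈ 16.5 μm; P ≈ 6.30×10¹⁷ W

(a) λ_max = b/T = 2.898×10⁻³/175.6 = 1.650×10⁻⁵ m = 16.5 μm.
Surface area A = 4πR² = 4π(3.05×10⁷ m)² = 1.16899×10¹⁶ m².
(b) P = σAT⁴ = 5.670×10⁻⁸×1.16899×10¹⁶×(175.6)⁴ = 6.30×10¹⁷ W.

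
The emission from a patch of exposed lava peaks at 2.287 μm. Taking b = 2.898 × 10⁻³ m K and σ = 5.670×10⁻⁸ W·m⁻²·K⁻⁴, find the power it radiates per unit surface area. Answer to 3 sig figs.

Wien's law: T = b/λ_max = 2.898×10⁻³/2.287×10⁻⁶ = 1267.16 K.
Then I = σT⁴ = 5.670×10⁻⁸×(1267.16)⁴ = 1.46×10⁵ W/m².

I ≈ 1.46×10⁵ W/m²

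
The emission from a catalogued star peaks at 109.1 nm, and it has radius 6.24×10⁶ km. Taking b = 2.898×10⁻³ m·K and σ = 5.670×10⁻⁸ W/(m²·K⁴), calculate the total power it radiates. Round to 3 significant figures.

P ≈ 1.38×10³¹ W

Wien's law: T = b/λ_max = 2.898×10⁻³/1.091×10⁻⁷ = 26562.8 K.
Surface area A = 4πR² = 4π(6.24×10⁹ m)² = 4.89304×10²⁰ m².
Then P = σAT⁴ = 5.670×10⁻⁸×4.89304×10²⁰×(26562.8)⁴ = 1.38×10³¹ W.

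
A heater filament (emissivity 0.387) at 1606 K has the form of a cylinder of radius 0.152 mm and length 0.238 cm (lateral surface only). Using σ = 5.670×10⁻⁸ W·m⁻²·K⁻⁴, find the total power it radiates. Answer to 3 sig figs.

Lateral area A = 2πrL = 2π×1.52×10⁻⁴×2.38×10⁻³ = 2.27301×10⁻⁶ m².
P = εσAT⁴ = 0.387 × 5.670×10⁻⁸ × 2.27301×10⁻⁶ × (1606)⁴ = 0.332 W.

P ≈ 0.332 W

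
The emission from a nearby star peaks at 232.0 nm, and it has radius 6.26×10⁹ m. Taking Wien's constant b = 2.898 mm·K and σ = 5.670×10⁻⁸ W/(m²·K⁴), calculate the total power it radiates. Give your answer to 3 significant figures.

Wien's law: T = b/λ_max = 2.898×10⁻³/2.320×10⁻⁷ = 12491.4 K.
Surface area A = 4πR² = 4π(6.26×10⁹ m)² = 4.92446×10²⁰ m².
Then P = σAT⁴ = 5.670×10⁻⁸×4.92446×10²⁰×(12491.4)⁴ = 6.80×10²⁹ W.

P ≈ 6.80×10²⁹ W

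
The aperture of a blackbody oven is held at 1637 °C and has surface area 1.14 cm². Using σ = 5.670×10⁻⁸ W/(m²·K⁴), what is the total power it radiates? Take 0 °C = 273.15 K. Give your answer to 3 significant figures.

P ≈ 86.1 W

T = 1637 °C + 273.15 = 1910.15 K.
Area A = 1.14 cm² = 1.14×10⁻⁴ m².
P = σAT⁴ = 5.670×10⁻⁸ × 1.14×10⁻⁴ × (1910.15)⁴ = 86.1 W.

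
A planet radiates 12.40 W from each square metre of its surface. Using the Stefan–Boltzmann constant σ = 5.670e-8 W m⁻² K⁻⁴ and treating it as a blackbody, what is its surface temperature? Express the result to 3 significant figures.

I = σT⁴, so T = (I/σ)^(1/4) = (12.40/(5.670×10⁻⁸))^(1/4) = 122 K.

T ≈ 122 K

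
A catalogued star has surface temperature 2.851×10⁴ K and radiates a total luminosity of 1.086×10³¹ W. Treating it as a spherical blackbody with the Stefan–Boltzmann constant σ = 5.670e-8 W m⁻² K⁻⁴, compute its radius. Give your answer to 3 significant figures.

L = 4πR²σT⁴ ⇒ R = √(L/(4πσT⁴)).
σT⁴ = 3.74604×10¹⁰ W/m², so R = √(1.086×10³¹/(4π×3.74604×10¹⁰)) = 4.80×10⁹ m.

R ≈ 4.80×10⁹ m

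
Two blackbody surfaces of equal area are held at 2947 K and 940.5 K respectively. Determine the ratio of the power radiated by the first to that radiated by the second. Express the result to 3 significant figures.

P₁/P₂ ≈ 96.4

With equal areas, P₁/P₂ = (T₁/T₂)⁴ = (2947/940.5)⁴ = 96.4.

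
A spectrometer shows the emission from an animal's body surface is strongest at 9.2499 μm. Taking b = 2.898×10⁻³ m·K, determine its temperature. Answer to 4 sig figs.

Wien's law gives T = b/λ_max = (2.898×10⁻³ m·K)/(9.2499×10⁻⁶ m) = 313.3 K.

T ≈ 313.3 K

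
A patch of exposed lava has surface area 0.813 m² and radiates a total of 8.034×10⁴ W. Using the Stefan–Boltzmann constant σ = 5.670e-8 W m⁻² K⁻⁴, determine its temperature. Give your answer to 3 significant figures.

Area A = 0.813 m².
P = σAT⁴ ⇒ T = (P/(σA))^(1/4) = (8.034×10⁴/(5.670×10⁻⁸×0.813))^(1/4) = 1.15×10³ K.

T ≈ 1.15×10³ K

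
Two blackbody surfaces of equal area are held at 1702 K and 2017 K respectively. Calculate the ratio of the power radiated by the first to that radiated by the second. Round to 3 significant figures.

With equal areas, P₁/P₂ = (T₁/T₂)⁴ = (1702/2017)⁴ = 0.507.

P₁/P₂ ≈ 0.507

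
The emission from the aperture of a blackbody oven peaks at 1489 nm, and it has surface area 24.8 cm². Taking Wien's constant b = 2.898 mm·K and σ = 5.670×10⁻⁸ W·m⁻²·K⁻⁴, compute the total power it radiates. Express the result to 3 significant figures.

Wien's law: T = b/λ_max = 2.898×10⁻³/1.489×10⁻⁶ = 1946.27 K.
Area A = 24.8 cm² = 2.48×10⁻³ m².
Then P = σAT⁴ = 5.670×10⁻⁸×2.48×10⁻³×(1946.27)⁴ = 2.02×10³ W.

P ≈ 2.02×10³ W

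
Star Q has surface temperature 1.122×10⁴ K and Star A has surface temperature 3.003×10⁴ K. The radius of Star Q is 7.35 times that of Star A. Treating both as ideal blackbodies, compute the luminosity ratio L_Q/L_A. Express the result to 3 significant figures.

L_Q/L_A ≈ 1.05

L ∝ R²T⁴, so L_Q/L_A = (R_Q/R_A)²(T_Q/T_A)⁴ = (7.35)² × (1.122×10⁴/3.003×10⁴)⁴ = 54.0225 × 0.0194872 = 1.05.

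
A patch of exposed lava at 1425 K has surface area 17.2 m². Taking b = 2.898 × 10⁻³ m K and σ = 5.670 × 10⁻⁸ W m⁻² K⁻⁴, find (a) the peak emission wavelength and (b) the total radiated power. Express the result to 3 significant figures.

(a) λ_max = b/T = 2.898×10⁻³/1425 = 2.034×10⁻⁶ m = 2.03×10³ nm.
Area A = 17.2 m².
(b) P = σAT⁴ = 5.670×10⁻⁸×17.2×(1425)⁴ = 4.02×10⁶ W.

λ_max ≈ 2.03×10³ nm; P ≈ 4.02×10⁶ W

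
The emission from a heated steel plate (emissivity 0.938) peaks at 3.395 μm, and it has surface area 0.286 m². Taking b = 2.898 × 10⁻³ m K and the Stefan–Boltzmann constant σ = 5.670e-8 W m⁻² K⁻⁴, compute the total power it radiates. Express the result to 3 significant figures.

P ≈ 8.08×10³ W

Wien's law: T = b/λ_max = 2.898×10⁻³/3.395×10⁻⁶ = 853.608 K.
Area A = 0.286 m².
Then P = εσAT⁴ = 0.938×5.670×10⁻⁸×0.286×(853.608)⁴ = 8.08×10³ W.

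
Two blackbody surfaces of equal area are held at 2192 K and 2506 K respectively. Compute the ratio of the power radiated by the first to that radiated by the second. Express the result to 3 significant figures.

P₁/P₂ ≈ 0.585

With equal areas, P₁/P₂ = (T₁/T₂)⁴ = (2192/2506)⁴ = 0.585.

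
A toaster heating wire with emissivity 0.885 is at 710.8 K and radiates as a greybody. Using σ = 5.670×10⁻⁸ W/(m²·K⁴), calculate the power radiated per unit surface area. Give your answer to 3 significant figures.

Stefan–Boltzmann: I = εσT⁴ = 0.885 × 5.670×10⁻⁸ × (710.8)⁴ = 1.28×10⁴ W/m².

I ≈ 1.28×10⁴ W/m²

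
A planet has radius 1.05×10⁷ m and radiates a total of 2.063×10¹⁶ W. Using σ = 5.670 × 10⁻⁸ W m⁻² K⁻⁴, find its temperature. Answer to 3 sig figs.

Surface area A = 4πR² = 4π(1.05×10⁷ m)² = 1.38544×10¹⁵ m².
P = σAT⁴ ⇒ T = (P/(σA))^(1/4) = (2.063×10¹⁶/(5.670×10⁻⁸×1.38544×10¹⁵))^(1/4) = 127 K.

T ≈ 127 K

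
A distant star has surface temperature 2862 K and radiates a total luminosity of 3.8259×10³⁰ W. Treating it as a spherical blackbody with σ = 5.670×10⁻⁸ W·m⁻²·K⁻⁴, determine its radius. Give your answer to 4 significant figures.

L = 4πR²σT⁴ ⇒ R = √(L/(4πσT⁴)).
σT⁴ = 3.80418×10⁶ W/m², so R = √(3.8259×10³⁰/(4π×3.80418×10⁶)) = 2.829×10¹¹ m.

R ≈ 2.829×10¹¹ m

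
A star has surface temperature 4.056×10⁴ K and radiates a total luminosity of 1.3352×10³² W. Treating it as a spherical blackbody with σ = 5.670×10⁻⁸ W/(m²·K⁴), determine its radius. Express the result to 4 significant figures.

L = 4πR²σT⁴ ⇒ R = √(L/(4πσT⁴)).
σT⁴ = 1.53453×10¹¹ W/m², so R = √(1.3352×10³²/(4π×1.53453×10¹¹)) = 8.321×10⁹ m.

R ≈ 8.321×10⁹ m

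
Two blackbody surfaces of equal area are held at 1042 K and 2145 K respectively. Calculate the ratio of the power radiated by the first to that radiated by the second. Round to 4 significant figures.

P₁/P₂ ≈ 0.05569

With equal areas, P₁/P₂ = (T₁/T₂)⁴ = (1042/2145)⁴ = 0.05569.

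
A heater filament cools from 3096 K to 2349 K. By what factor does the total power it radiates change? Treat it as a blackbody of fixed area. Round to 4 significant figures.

P ∝ T⁴, so P₂/P₁ = (T₂/T₁)⁴ = (2349/3096)⁴ = (0.758721)⁴ = 0.3314.

P₂/P₁ ≈ 0.3314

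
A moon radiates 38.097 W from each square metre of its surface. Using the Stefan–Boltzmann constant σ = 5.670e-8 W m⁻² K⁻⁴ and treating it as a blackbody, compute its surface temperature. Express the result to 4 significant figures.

I = σT⁴, so T = (I/σ)^(1/4) = (38.097/(5.670×10⁻⁸))^(1/4) = 161.0 K.

T ≈ 161.0 K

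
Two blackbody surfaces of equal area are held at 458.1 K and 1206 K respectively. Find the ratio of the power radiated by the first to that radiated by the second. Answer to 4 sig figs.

P₁/P₂ ≈ 0.02082

With equal areas, P₁/P₂ = (T₁/T₂)⁴ = (458.1/1206)⁴ = 0.02082.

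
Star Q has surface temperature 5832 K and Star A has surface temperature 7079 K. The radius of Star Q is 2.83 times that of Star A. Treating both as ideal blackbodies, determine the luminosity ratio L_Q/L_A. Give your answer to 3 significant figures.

L ∝ R²T⁴, so L_Q/L_A = (R_Q/R_A)²(T_Q/T_A)⁴ = (2.83)² × (5832/7079)⁴ = 8.0089 × 0.460662 = 3.69.

L_Q/L_A ≈ 3.69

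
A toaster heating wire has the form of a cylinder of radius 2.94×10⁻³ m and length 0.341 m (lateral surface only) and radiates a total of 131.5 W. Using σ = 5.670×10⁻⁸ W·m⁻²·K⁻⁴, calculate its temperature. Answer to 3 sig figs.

Lateral area A = 2πrL = 2π×2.94×10⁻³×0.341 = 6.29914×10⁻³ m².
P = σAT⁴ ⇒ T = (P/(σA))^(1/4) = (131.5/(5.670×10⁻⁸×6.29914×10⁻³))^(1/4) = 779 K.

T ≈ 779 K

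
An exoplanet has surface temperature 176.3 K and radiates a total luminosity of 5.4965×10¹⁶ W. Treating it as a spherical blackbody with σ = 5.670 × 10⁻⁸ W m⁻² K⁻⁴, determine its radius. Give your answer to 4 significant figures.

L = 4πR²σT⁴ ⇒ R = √(L/(4πσT⁴)).
σT⁴ = 54.7763 W/m², so R = √(5.4965×10¹⁶/(4π×54.7763)) = 8.936×10⁶ m.

R ≈ 8.936×10⁶ m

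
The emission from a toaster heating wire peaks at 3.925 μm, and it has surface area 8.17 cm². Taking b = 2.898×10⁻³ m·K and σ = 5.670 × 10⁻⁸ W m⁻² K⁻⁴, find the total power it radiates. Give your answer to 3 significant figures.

P ≈ 13.8 W

Wien's law: T = b/λ_max = 2.898×10⁻³/3.925×10⁻⁶ = 738.344 K.
Area A = 8.17 cm² = 8.17×10⁻⁴ m².
Then P = σAT⁴ = 5.670×10⁻⁸×8.17×10⁻⁴×(738.344)⁴ = 13.8 W.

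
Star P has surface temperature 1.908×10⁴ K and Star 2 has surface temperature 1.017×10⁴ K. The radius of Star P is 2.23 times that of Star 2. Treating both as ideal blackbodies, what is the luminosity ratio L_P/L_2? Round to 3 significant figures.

L_P/L_2 ≈ 61.6

L ∝ R²T⁴, so L_P/L_2 = (R_P/R_2)²(T_P/T_2)⁴ = (2.23)² × (1.908×10⁴/1.017×10⁴)⁴ = 4.9729 × 12.3888 = 61.6.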